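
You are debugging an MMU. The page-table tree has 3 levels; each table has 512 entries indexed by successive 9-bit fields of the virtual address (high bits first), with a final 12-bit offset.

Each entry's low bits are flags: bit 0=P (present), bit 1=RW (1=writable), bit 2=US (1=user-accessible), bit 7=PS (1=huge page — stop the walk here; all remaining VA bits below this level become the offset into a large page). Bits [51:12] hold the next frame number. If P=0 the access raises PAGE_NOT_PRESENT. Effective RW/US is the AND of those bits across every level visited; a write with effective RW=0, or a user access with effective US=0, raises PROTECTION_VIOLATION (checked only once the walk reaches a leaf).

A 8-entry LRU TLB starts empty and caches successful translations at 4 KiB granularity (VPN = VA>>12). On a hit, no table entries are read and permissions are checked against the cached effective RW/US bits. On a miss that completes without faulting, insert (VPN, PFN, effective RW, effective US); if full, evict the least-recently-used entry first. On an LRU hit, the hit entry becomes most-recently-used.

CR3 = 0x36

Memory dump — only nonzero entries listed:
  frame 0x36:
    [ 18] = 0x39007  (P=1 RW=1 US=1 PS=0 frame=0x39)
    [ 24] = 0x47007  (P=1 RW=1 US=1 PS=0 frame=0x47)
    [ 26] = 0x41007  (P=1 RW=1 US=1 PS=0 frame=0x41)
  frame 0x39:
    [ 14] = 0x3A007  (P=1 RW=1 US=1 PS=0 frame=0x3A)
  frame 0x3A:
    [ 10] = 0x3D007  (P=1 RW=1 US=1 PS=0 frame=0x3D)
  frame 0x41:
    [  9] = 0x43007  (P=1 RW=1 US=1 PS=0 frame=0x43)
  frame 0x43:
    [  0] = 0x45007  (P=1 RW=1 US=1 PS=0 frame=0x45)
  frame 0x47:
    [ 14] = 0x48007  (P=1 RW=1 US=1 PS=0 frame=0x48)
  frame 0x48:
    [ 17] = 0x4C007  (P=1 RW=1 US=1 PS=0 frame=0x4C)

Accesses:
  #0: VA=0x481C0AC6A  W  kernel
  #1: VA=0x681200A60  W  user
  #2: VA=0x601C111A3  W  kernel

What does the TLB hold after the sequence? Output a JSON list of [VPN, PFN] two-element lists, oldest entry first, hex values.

Trace:
#0 VA=0x481C0AC6A (w,kernel):
  [0] read 0x36 idx=18: raw=0x39007 flags P=1 W=1 U=1 S=0
  [1] read 0x39 idx=14: raw=0x3A007 flags P=1 W=1 U=1 S=0
  [2] read 0x3A idx=10: raw=0x3D007 flags P=1 W=1 U=1 S=0
  → PA=0x3DC6A  (3 entries read)
#1 VA=0x681200A60 (w,user):
  [0] read 0x36 idx=26: raw=0x41007 flags P=1 W=1 U=1 S=0
  [1] read 0x41 idx=9: raw=0x43007 flags P=1 W=1 U=1 S=0
  [2] read 0x43 idx=0: raw=0x45007 flags P=1 W=1 U=1 S=0
  → PA=0x45A60  (3 entries read)
#2 VA=0x601C111A3 (w,kernel):
  [0] read 0x36 idx=24: raw=0x47007 flags P=1 W=1 U=1 S=0
  [1] read 0x47 idx=14: raw=0x48007 flags P=1 W=1 U=1 S=0
  [2] read 0x48 idx=17: raw=0x4C007 flags P=1 W=1 U=1 S=0
  → PA=0x4C1A3  (3 entries read)

TLB: [["0x481C0A", "0x3D"], ["0x681200", "0x45"], ["0x601C11", "0x4C"]]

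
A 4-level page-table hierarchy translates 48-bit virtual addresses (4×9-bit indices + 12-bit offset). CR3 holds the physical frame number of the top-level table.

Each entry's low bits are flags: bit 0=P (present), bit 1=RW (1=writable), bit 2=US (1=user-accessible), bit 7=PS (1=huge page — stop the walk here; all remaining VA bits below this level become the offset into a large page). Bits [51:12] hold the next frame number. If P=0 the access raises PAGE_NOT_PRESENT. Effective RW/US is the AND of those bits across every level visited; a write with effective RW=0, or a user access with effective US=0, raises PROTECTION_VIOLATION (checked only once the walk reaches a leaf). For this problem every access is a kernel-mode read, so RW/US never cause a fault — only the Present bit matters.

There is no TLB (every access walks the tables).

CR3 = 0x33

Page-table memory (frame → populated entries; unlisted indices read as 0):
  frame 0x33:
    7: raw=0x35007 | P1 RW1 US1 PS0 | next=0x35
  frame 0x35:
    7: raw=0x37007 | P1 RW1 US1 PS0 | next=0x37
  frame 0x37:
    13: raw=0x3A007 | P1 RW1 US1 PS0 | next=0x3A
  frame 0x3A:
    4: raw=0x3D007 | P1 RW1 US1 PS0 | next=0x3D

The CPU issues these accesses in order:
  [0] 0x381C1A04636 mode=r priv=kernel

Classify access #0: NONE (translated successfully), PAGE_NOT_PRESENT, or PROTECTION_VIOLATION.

Trace:
#0 VA=0x381C1A04636 (r,kernel):
  [0] read 0x33 idx=7: raw=0x35007 flags P=1 W=1 U=1 S=0
  [1] read 0x35 idx=7: raw=0x37007 flags P=1 W=1 U=1 S=0
  [2] read 0x37 idx=13: raw=0x3A007 flags P=1 W=1 U=1 S=0
  [3] read 0x3A idx=4: raw=0x3D007 flags P=1 W=1 U=1 S=0
  → PA=0x3D636  (4 entries read)

Access #0 fault: NONE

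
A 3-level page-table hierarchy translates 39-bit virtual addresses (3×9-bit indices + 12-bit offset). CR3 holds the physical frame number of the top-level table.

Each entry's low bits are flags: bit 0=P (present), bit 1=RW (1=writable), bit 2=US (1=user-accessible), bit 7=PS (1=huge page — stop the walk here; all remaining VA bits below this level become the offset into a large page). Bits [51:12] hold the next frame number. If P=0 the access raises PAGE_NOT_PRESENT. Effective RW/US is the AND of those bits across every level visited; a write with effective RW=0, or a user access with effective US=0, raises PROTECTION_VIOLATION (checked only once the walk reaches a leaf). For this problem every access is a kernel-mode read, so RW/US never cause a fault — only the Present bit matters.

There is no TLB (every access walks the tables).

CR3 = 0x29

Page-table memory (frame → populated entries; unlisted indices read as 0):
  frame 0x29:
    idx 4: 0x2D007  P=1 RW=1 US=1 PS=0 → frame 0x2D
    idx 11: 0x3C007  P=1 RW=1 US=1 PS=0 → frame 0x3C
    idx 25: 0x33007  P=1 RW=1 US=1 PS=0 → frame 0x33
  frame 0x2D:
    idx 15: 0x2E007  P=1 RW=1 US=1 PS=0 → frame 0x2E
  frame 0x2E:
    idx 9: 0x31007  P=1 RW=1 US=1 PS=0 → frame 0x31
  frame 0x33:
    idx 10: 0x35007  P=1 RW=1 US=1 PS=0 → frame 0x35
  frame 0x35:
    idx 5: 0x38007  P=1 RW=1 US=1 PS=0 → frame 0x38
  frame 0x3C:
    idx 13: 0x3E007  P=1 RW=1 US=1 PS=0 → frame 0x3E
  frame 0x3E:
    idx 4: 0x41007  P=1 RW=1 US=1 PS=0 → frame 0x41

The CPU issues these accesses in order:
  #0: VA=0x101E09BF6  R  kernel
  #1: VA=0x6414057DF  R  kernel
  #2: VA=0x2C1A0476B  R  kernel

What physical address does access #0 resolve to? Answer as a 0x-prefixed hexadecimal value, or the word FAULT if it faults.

Walk each access:
#0 VA=0x101E09BF6 (r,kernel):
  [0] read 0x29 idx=4: raw=0x2D007 flags P=1 W=1 U=1 S=0
  [1] read 0x2D idx=15: raw=0x2E007 flags P=1 W=1 U=1 S=0
  [2] read 0x2E idx=9: raw=0x31007 flags P=1 W=1 U=1 S=0
  ✓ 0x31BF6  — 3 lookups
#1 VA=0x6414057DF (r,kernel):
  [0] read 0x29 idx=25: raw=0x33007 flags P=1 W=1 U=1 S=0
  [1] read 0x33 idx=10: raw=0x35007 flags P=1 W=1 U=1 S=0
  [2] read 0x35 idx=5: raw=0x38007 flags P=1 W=1 U=1 S=0
  ✓ 0x387DF  — 3 lookups
#2 VA=0x2C1A0476B (r,kernel):
  [0] read 0x29 idx=11: raw=0x3C007 flags P=1 W=1 U=1 S=0
  [1] read 0x3C idx=13: raw=0x3E007 flags P=1 W=1 U=1 S=0
  [2] read 0x3E idx=4: raw=0x41007 flags P=1 W=1 U=1 S=0
  ✓ 0x4176B  — 3 lookups

Access #0 PA: 0x31BF6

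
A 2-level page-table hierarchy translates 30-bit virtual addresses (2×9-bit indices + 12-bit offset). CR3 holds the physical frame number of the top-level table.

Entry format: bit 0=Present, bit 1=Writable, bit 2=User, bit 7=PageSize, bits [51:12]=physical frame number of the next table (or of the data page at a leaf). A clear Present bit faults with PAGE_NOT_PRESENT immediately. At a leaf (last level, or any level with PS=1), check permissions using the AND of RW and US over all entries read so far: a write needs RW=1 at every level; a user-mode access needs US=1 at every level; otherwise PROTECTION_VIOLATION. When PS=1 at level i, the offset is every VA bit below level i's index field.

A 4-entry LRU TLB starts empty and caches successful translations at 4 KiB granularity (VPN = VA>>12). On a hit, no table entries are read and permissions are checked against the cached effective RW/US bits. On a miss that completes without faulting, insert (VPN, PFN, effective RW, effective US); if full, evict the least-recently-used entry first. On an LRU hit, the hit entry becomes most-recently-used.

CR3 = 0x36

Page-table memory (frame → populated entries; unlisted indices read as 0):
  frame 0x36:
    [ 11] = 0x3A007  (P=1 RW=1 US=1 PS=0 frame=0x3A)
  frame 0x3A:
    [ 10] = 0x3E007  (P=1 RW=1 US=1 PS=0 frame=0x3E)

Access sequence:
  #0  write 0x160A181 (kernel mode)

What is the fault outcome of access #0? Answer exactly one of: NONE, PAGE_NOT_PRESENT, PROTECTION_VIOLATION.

Trace:
#0 VA=0x160A181 (w,kernel):
  L0: frame=0x36 idx=11 entry=0x3A007 [P=1 RW=1 US=1 PS=0]
  L1: frame=0x3A idx=10 entry=0x3E007 [P=1 RW=1 US=1 PS=0]
  ⇒ phys 0x3E181  [2 reads]

Access #0 fault: NONE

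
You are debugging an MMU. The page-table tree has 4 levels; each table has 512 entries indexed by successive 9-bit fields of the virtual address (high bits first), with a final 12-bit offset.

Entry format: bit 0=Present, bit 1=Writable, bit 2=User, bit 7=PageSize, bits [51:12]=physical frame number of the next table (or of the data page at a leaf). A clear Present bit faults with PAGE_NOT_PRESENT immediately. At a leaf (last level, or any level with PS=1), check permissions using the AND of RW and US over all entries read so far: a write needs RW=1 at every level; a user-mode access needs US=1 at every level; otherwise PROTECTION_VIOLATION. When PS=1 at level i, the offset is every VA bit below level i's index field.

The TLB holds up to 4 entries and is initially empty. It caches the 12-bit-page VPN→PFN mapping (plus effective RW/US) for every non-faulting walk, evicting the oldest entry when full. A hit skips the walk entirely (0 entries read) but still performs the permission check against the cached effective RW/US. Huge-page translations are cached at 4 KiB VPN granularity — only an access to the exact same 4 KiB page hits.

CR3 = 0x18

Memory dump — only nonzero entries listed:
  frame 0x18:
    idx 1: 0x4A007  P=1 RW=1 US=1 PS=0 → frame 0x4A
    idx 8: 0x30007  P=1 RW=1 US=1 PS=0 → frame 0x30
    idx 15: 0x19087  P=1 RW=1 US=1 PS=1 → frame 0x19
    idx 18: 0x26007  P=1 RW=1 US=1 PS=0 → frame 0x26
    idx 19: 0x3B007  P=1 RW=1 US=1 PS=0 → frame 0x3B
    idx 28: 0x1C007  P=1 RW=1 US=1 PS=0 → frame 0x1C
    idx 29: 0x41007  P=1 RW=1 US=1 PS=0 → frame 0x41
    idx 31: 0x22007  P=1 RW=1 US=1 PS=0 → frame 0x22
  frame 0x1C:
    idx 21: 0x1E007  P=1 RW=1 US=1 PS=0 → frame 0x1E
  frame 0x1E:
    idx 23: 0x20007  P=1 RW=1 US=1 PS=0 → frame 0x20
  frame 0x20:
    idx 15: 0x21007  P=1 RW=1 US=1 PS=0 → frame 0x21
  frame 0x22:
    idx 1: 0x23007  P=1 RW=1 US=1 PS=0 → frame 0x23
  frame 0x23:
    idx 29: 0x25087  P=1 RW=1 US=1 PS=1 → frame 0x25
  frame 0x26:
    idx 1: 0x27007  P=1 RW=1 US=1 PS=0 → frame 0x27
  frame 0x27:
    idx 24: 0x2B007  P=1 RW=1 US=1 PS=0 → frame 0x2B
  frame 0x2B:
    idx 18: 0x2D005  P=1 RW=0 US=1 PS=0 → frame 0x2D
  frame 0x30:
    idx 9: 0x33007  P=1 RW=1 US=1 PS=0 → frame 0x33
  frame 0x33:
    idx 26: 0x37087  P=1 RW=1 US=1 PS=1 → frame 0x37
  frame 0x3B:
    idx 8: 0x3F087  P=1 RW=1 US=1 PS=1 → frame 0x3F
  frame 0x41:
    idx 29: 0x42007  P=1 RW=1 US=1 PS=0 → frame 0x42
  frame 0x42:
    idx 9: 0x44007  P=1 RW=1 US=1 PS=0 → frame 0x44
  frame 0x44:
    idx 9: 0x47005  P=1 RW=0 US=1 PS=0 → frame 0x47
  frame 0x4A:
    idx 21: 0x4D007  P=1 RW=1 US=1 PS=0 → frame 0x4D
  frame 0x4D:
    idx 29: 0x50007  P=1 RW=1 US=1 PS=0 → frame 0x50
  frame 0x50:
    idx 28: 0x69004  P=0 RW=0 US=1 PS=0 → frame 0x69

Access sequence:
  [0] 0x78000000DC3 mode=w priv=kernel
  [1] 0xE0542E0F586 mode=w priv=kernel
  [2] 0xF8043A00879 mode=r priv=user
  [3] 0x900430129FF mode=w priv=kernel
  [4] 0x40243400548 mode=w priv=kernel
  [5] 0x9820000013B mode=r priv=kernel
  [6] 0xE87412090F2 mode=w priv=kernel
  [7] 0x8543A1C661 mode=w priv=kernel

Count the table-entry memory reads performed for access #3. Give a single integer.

Trace:
#0 VA=0x78000000DC3 (w,kernel):
  [0] read 0x18 idx=15: raw=0x19087 flags P=1 W=1 U=1 S=1
  ✓ 0x19DC3 (huge @L0)  — 1 lookups
#1 VA=0xE0542E0F586 (w,kernel):
  [0] read 0x18 idx=28: raw=0x1C007 flags P=1 W=1 U=1 S=0
  [1] read 0x1C idx=21: raw=0x1E007 flags P=1 W=1 U=1 S=0
  [2] read 0x1E idx=23: raw=0x20007 flags P=1 W=1 U=1 S=0
  [3] read 0x20 idx=15: raw=0x21007 flags P=1 W=1 U=1 S=0
  ✓ 0x21586  — 4 lookups
#2 VA=0xF8043A00879 (r,user):
  [0] read 0x18 idx=31: raw=0x22007 flags P=1 W=1 U=1 S=0
  [1] read 0x22 idx=1: raw=0x23007 flags P=1 W=1 U=1 S=0
  [2] read 0x23 idx=29: raw=0x25087 flags P=1 W=1 U=1 S=1
  ✓ 0x25879 (huge @L2)  — 3 lookups
#3 VA=0x900430129FF (w,kernel):
  [0] read 0x18 idx=18: raw=0x26007 flags P=1 W=1 U=1 S=0
  [1] read 0x26 idx=1: raw=0x27007 flags P=1 W=1 U=1 S=0
  [2] read 0x27 idx=24: raw=0x2B007 flags P=1 W=1 U=1 S=0
  [3] read 0x2B idx=18: raw=0x2D005 flags P=1 W=0 U=1 S=0
  → PROTECTION_VIOLATION  (4 entries read)
#4 VA=0x40243400548 (w,kernel):
  [0] read 0x18 idx=8: raw=0x30007 flags P=1 W=1 U=1 S=0
  [1] read 0x30 idx=9: raw=0x33007 flags P=1 W=1 U=1 S=0
  [2] read 0x33 idx=26: raw=0x37087 flags P=1 W=1 U=1 S=1
  ✓ 0x37548 (huge @L2)  — 3 lookups
#5 VA=0x9820000013B (r,kernel):
  [0] read 0x18 idx=19: raw=0x3B007 flags P=1 W=1 U=1 S=0
  [1] read 0x3B idx=8: raw=0x3F087 flags P=1 W=1 U=1 S=1
  ✓ 0x3F13B (huge @L1)  — 2 lookups
#6 VA=0xE87412090F2 (w,kernel):
  [0] read 0x18 idx=29: raw=0x41007 flags P=1 W=1 U=1 S=0
  [1] read 0x41 idx=29: raw=0x42007 flags P=1 W=1 U=1 S=0
  [2] read 0x42 idx=9: raw=0x44007 flags P=1 W=1 U=1 S=0
  [3] read 0x44 idx=9: raw=0x47005 flags P=1 W=0 U=1 S=0
  → PROTECTION_VIOLATION  (4 entries read)
#7 VA=0x8543A1C661 (w,kernel):
  [0] read 0x18 idx=1: raw=0x4A007 flags P=1 W=1 U=1 S=0
  [1] read 0x4A idx=21: raw=0x4D007 flags P=1 W=1 U=1 S=0
  [2] read 0x4D idx=29: raw=0x50007 flags P=1 W=1 U=1 S=0
  [3] read 0x50 idx=28: raw=0x69004 flags P=0 W=0 U=1 S=0
  → PAGE_NOT_PRESENT  (4 entries read)

Entries read for #3: 4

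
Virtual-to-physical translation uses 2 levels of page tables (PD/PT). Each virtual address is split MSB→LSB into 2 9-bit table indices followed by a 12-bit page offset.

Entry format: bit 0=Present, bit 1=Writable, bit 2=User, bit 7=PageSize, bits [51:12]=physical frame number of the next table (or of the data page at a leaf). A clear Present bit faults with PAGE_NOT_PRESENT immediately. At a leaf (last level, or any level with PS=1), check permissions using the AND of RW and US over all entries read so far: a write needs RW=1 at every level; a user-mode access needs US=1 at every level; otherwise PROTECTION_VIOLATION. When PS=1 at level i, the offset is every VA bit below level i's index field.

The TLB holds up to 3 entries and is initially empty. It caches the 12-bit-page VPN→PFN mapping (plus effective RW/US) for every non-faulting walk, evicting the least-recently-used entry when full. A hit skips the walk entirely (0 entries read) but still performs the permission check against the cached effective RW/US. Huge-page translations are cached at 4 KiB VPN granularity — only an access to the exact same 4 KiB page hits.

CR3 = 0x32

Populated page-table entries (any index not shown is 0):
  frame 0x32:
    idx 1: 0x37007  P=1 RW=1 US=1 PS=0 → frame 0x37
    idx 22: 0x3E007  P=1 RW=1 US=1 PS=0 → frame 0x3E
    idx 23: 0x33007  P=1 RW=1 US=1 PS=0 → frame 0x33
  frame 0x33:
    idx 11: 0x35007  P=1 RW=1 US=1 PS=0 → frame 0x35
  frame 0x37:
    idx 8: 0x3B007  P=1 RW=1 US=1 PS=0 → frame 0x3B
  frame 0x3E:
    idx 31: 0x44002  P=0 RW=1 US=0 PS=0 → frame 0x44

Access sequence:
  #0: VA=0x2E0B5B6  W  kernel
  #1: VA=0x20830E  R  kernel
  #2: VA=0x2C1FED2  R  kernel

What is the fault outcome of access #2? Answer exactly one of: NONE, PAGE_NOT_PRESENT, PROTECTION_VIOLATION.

Trace:
#0 VA=0x2E0B5B6 (w,kernel):
  lvl0: tbl 0x32, slot 23 ⇒ 0x33007 (P1/RW1/US1/PS0)
  lvl1: tbl 0x33, slot 11 ⇒ 0x35007 (P1/RW1/US1/PS0)
  ⇒ phys 0x355B6  [2 reads]
#1 VA=0x20830E (r,kernel):
  lvl0: tbl 0x32, slot 1 ⇒ 0x37007 (P1/RW1/US1/PS0)
  lvl1: tbl 0x37, slot 8 ⇒ 0x3B007 (P1/RW1/US1/PS0)
  ⇒ phys 0x3B30E  [2 reads]
#2 VA=0x2C1FED2 (r,kernel):
  lvl0: tbl 0x32, slot 22 ⇒ 0x3E007 (P1/RW1/US1/PS0)
  lvl1: tbl 0x3E, slot 31 ⇒ 0x44002 (P0/RW1/US0/PS0)
  → PAGE_NOT_PRESENT  (2 entries read)

Access #2 fault: PAGE_NOT_PRESENT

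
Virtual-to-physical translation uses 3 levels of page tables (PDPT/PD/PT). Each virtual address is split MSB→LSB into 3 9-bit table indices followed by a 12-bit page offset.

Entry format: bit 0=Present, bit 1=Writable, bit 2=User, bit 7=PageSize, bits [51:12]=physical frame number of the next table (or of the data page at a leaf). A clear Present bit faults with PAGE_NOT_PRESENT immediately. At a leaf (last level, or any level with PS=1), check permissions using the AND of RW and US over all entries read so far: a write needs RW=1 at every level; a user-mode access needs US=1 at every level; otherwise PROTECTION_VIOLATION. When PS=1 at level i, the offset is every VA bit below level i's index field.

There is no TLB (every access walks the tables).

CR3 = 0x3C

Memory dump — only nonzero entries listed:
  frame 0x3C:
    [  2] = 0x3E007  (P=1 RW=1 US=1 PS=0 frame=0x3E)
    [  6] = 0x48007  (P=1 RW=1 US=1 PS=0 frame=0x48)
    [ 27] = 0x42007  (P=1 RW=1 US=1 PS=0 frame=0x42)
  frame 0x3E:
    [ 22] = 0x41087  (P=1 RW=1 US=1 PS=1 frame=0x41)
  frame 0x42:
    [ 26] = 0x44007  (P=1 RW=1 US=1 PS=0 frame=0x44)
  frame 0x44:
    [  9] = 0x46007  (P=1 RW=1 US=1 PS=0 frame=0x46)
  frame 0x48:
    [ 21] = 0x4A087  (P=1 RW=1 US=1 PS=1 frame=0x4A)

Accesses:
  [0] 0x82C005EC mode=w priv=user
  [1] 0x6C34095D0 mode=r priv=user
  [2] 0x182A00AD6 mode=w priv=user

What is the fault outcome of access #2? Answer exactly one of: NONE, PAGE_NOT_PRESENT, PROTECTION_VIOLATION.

Trace:
#0 VA=0x82C005EC (w,user):
  [0] read 0x3C idx=2: raw=0x3E007 flags P=1 W=1 U=1 S=0
  [1] read 0x3E idx=22: raw=0x41087 flags P=1 W=1 U=1 S=1
  ✓ 0x415EC (huge @L1)  — 2 lookups
#1 VA=0x6C34095D0 (r,user):
  [0] read 0x3C idx=27: raw=0x42007 flags P=1 W=1 U=1 S=0
  [1] read 0x42 idx=26: raw=0x44007 flags P=1 W=1 U=1 S=0
  [2] read 0x44 idx=9: raw=0x46007 flags P=1 W=1 U=1 S=0
  ✓ 0x465D0  — 3 lookups
#2 VA=0x182A00AD6 (w,user):
  [0] read 0x3C idx=6: raw=0x48007 flags P=1 W=1 U=1 S=0
  [1] read 0x48 idx=21: raw=0x4A087 flags P=1 W=1 U=1 S=1
  ✓ 0x4AAD6 (huge @L1)  — 2 lookups

Access #2 fault: NONE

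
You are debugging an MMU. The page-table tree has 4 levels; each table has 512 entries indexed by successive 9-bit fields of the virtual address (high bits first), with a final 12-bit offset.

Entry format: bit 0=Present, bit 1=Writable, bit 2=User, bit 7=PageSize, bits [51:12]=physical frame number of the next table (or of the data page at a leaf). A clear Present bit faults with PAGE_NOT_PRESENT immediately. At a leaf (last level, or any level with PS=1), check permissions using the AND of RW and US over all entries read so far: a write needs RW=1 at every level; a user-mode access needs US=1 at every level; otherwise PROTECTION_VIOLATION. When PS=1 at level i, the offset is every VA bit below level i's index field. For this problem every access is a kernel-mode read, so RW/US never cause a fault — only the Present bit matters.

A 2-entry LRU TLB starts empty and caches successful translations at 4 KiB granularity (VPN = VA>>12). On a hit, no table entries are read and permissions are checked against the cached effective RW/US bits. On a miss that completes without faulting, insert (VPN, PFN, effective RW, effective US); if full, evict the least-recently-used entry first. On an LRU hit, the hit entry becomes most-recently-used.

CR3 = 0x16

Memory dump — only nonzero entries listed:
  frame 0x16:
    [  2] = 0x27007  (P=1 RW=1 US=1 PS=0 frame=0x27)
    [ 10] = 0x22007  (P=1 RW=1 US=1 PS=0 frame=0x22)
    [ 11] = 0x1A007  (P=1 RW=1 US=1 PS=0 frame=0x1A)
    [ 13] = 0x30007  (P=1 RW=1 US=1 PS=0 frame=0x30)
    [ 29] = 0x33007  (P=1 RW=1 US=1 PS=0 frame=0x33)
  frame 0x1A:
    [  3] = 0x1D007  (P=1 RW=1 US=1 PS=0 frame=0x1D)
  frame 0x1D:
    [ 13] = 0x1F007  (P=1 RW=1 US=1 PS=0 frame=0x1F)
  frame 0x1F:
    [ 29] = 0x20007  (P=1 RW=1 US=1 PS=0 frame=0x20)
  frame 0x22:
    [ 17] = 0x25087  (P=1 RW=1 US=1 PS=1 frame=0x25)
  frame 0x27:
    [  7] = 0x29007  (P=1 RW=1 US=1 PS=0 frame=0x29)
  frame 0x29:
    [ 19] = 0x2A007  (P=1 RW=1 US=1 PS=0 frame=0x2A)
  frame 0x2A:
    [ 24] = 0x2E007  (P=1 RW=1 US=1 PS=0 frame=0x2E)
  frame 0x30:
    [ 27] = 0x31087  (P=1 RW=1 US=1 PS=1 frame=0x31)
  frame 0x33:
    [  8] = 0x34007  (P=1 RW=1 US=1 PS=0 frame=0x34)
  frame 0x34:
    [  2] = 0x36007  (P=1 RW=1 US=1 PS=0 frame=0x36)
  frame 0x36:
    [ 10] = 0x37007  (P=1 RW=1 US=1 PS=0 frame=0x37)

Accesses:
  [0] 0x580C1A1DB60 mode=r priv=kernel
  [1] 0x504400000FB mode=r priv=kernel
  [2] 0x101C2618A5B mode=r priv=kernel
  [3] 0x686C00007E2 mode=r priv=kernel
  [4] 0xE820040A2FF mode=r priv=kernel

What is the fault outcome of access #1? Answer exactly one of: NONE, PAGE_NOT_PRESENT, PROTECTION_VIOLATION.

Trace:
#0 VA=0x580C1A1DB60 (r,kernel):
  L0 @0x16[11] → 0x1A007  P=1,RW=1,US=1,PS=0
  L1 @0x1A[3] → 0x1D007  P=1,RW=1,US=1,PS=0
  L2 @0x1D[13] → 0x1F007  P=1,RW=1,US=1,PS=0
  L3 @0x1F[29] → 0x20007  P=1,RW=1,US=1,PS=0
  ⇒ phys 0x20B60  [4 reads]
#1 VA=0x504400000FB (r,kernel):
  L0 @0x16[10] → 0x22007  P=1,RW=1,US=1,PS=0
  L1 @0x22[17] → 0x25087  P=1,RW=1,US=1,PS=1
  ⇒ phys 0x250FB (huge @L1)  [2 reads]
#2 VA=0x101C2618A5B (r,kernel):
  L0 @0x16[2] → 0x27007  P=1,RW=1,US=1,PS=0
  L1 @0x27[7] → 0x29007  P=1,RW=1,US=1,PS=0
  L2 @0x29[19] → 0x2A007  P=1,RW=1,US=1,PS=0
  L3 @0x2A[24] → 0x2E007  P=1,RW=1,US=1,PS=0
  ⇒ phys 0x2EA5B  [4 reads]
#3 VA=0x686C00007E2 (r,kernel):
  L0 @0x16[13] → 0x30007  P=1,RW=1,US=1,PS=0
  L1 @0x30[27] → 0x31087  P=1,RW=1,US=1,PS=1
  ⇒ phys 0x317E2 (huge @L1)  [2 reads]
#4 VA=0xE820040A2FF (r,kernel):
  L0 @0x16[29] → 0x33007  P=1,RW=1,US=1,PS=0
  L1 @0x33[8] → 0x34007  P=1,RW=1,US=1,PS=0
  L2 @0x34[2] → 0x36007  P=1,RW=1,US=1,PS=0
  L3 @0x36[10] → 0x37007  P=1,RW=1,US=1,PS=0
  ⇒ phys 0x372FF  [4 reads]

Access #1 fault: NONE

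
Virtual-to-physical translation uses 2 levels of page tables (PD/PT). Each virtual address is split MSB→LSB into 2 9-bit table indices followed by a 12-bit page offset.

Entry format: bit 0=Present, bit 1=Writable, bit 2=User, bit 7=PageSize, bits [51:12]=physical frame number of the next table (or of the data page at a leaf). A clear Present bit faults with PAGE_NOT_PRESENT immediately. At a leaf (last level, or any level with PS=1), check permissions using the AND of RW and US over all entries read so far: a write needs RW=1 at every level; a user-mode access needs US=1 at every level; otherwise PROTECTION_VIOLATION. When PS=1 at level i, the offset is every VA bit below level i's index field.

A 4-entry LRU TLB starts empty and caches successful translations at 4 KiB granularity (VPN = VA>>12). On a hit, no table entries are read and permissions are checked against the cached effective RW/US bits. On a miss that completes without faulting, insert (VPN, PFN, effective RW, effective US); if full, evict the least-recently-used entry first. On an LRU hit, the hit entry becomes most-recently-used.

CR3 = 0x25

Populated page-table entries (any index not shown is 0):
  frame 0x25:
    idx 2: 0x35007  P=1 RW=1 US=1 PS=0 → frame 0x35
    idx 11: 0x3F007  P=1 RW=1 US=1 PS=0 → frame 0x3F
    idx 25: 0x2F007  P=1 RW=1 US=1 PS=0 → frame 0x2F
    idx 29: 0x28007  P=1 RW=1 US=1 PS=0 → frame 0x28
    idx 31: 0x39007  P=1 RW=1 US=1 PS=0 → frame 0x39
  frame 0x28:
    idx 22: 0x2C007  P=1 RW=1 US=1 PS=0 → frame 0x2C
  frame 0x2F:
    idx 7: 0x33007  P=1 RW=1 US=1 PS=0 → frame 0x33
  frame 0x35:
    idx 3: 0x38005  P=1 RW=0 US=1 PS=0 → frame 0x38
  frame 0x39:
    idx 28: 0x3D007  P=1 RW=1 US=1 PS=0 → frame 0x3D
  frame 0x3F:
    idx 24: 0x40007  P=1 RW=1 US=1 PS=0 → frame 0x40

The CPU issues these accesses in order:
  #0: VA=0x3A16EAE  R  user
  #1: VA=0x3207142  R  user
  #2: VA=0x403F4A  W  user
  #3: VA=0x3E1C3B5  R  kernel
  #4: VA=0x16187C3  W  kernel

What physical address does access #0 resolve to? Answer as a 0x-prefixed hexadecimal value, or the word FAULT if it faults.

Trace:
#0 VA=0x3A16EAE (r,user):
  L0: frame=0x25 idx=29 entry=0x28007 [P=1 RW=1 US=1 PS=0]
  L1: frame=0x28 idx=22 entry=0x2C007 [P=1 RW=1 US=1 PS=0]
  → PA=0x2CEAE  (2 entries read)
#1 VA=0x3207142 (r,user):
  L0: frame=0x25 idx=25 entry=0x2F007 [P=1 RW=1 US=1 PS=0]
  L1: frame=0x2F idx=7 entry=0x33007 [P=1 RW=1 US=1 PS=0]
  → PA=0x33142  (2 entries read)
#2 VA=0x403F4A (w,user):
  L0: frame=0x25 idx=2 entry=0x35007 [P=1 RW=1 US=1 PS=0]
  L1: frame=0x35 idx=3 entry=0x38005 [P=1 RW=0 US=1 PS=0]
  ✗ PROTECTION_VIOLATION  [2 reads]
#3 VA=0x3E1C3B5 (r,kernel):
  L0: frame=0x25 idx=31 entry=0x39007 [P=1 RW=1 US=1 PS=0]
  L1: frame=0x39 idx=28 entry=0x3D007 [P=1 RW=1 US=1 PS=0]
  → PA=0x3D3B5  (2 entries read)
#4 VA=0x16187C3 (w,kernel):
  L0: frame=0x25 idx=11 entry=0x3F007 [P=1 RW=1 US=1 PS=0]
  L1: frame=0x3F idx=24 entry=0x40007 [P=1 RW=1 US=1 PS=0]
  → PA=0x407C3  (2 entries read)

Access #0 PA: 0x2CEAE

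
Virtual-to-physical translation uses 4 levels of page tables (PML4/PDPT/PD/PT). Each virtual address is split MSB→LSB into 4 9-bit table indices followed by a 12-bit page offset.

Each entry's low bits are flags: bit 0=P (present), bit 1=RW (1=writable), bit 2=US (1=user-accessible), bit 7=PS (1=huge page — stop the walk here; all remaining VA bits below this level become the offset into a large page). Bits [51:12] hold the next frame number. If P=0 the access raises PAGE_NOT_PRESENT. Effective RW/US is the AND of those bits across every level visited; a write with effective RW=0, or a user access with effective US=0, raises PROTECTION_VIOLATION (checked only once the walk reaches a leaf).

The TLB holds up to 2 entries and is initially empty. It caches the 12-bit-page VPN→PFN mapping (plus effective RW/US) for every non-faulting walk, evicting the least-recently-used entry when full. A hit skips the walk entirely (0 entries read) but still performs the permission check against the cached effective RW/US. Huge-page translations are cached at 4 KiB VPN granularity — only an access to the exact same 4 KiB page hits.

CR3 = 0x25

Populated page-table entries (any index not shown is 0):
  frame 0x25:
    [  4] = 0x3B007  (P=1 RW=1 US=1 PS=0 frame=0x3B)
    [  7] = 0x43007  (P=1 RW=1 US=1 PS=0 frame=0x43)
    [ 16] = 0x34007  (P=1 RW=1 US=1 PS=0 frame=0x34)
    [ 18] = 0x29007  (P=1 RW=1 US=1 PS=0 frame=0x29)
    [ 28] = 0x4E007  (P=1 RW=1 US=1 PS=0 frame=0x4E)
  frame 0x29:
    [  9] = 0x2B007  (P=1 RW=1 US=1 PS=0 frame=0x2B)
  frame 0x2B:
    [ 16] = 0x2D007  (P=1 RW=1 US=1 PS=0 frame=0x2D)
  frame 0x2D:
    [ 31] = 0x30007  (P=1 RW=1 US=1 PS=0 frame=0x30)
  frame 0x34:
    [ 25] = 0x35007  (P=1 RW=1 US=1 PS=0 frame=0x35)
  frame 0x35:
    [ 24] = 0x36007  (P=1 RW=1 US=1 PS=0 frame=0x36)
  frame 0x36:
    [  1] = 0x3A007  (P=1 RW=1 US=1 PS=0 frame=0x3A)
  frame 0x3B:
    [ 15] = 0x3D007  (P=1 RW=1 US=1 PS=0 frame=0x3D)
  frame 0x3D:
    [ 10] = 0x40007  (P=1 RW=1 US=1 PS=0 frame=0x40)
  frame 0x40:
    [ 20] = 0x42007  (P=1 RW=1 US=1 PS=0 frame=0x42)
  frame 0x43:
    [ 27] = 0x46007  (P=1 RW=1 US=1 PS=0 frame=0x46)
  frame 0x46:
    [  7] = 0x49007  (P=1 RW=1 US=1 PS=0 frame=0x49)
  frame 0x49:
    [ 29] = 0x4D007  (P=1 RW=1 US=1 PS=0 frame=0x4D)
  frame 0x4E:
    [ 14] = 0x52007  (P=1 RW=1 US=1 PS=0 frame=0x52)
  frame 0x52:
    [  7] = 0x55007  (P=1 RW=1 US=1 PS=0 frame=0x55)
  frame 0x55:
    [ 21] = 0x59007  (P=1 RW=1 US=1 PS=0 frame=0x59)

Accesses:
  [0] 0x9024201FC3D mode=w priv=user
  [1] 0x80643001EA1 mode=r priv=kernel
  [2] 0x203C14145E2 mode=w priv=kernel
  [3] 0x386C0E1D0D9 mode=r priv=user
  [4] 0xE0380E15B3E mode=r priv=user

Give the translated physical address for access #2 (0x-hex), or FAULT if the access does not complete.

Per-access translation:
#0 VA=0x9024201FC3D (w,user):
  lvl0: tbl 0x25, slot 18 ⇒ 0x29007 (P1/RW1/US1/PS0)
  lvl1: tbl 0x29, slot 9 ⇒ 0x2B007 (P1/RW1/US1/PS0)
  lvl2: tbl 0x2B, slot 16 ⇒ 0x2D007 (P1/RW1/US1/PS0)
  lvl3: tbl 0x2D, slot 31 ⇒ 0x30007 (P1/RW1/US1/PS0)
  → PA=0x30C3D  (4 entries read)
#1 VA=0x80643001EA1 (r,kernel):
  lvl0: tbl 0x25, slot 16 ⇒ 0x34007 (P1/RW1/US1/PS0)
  lvl1: tbl 0x34, slot 25 ⇒ 0x35007 (P1/RW1/US1/PS0)
  lvl2: tbl 0x35, slot 24 ⇒ 0x36007 (P1/RW1/US1/PS0)
  lvl3: tbl 0x36, slot 1 ⇒ 0x3A007 (P1/RW1/US1/PS0)
  → PA=0x3AEA1  (4 entries read)
#2 VA=0x203C14145E2 (w,kernel):
  lvl0: tbl 0x25, slot 4 ⇒ 0x3B007 (P1/RW1/US1/PS0)
  lvl1: tbl 0x3B, slot 15 ⇒ 0x3D007 (P1/RW1/US1/PS0)
  lvl2: tbl 0x3D, slot 10 ⇒ 0x40007 (P1/RW1/US1/PS0)
  lvl3: tbl 0x40, slot 20 ⇒ 0x42007 (P1/RW1/US1/PS0)
  → PA=0x425E2  (4 entries read)
#3 VA=0x386C0E1D0D9 (r,user):
  lvl0: tbl 0x25, slot 7 ⇒ 0x43007 (P1/RW1/US1/PS0)
  lvl1: tbl 0x43, slot 27 ⇒ 0x46007 (P1/RW1/US1/PS0)
  lvl2: tbl 0x46, slot 7 ⇒ 0x49007 (P1/RW1/US1/PS0)
  lvl3: tbl 0x49, slot 29 ⇒ 0x4D007 (P1/RW1/US1/PS0)
  → PA=0x4D0D9  (4 entries read)
#4 VA=0xE0380E15B3E (r,user):
  lvl0: tbl 0x25, slot 28 ⇒ 0x4E007 (P1/RW1/US1/PS0)
  lvl1: tbl 0x4E, slot 14 ⇒ 0x52007 (P1/RW1/US1/PS0)
  lvl2: tbl 0x52, slot 7 ⇒ 0x55007 (P1/RW1/US1/PS0)
  lvl3: tbl 0x55, slot 21 ⇒ 0x59007 (P1/RW1/US1/PS0)
  → PA=0x59B3E  (4 entries read)

Access #2 PA: 0x425E2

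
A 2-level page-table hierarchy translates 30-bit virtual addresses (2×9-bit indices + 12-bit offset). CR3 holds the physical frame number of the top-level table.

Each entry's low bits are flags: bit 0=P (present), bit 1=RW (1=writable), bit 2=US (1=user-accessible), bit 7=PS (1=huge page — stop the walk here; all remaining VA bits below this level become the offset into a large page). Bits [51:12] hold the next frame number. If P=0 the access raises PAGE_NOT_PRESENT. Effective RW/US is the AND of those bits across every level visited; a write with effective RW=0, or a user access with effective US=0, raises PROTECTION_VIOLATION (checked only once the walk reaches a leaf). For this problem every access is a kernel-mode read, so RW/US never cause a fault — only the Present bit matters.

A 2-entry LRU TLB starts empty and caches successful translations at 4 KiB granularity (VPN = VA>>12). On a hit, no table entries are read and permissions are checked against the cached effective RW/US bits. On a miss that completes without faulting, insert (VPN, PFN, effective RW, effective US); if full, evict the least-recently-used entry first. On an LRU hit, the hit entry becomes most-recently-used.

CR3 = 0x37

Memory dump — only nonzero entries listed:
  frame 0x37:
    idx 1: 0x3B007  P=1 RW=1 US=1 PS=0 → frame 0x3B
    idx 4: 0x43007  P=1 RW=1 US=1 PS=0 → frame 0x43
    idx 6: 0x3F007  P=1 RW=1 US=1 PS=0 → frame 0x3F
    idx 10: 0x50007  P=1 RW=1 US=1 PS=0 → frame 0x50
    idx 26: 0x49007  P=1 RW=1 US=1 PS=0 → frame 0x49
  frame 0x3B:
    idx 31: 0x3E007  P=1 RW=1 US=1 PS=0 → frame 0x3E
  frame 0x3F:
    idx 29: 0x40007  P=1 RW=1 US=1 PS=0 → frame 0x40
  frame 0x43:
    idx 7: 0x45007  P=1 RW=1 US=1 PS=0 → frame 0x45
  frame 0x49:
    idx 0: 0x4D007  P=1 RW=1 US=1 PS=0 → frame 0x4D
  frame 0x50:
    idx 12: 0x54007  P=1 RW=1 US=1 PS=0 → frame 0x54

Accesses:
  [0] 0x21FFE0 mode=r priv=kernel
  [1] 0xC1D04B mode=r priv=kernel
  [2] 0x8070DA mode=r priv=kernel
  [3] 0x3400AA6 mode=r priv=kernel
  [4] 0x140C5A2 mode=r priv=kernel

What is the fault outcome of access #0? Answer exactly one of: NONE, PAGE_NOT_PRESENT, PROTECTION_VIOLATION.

Trace:
#0 VA=0x21FFE0 (r,kernel):
  [0] read 0x37 idx=1: raw=0x3B007 flags P=1 W=1 U=1 S=0
  [1] read 0x3B idx=31: raw=0x3E007 flags P=1 W=1 U=1 S=0
  ⇒ phys 0x3EFE0  [2 reads]
#1 VA=0xC1D04B (r,kernel):
  [0] read 0x37 idx=6: raw=0x3F007 flags P=1 W=1 U=1 S=0
  [1] read 0x3F idx=29: raw=0x40007 flags P=1 W=1 U=1 S=0
  ⇒ phys 0x4004B  [2 reads]
#2 VA=0x8070DA (r,kernel):
  [0] read 0x37 idx=4: raw=0x43007 flags P=1 W=1 U=1 S=0
  [1] read 0x43 idx=7: raw=0x45007 flags P=1 W=1 U=1 S=0
  ⇒ phys 0x450DA  [2 reads]
#3 VA=0x3400AA6 (r,kernel):
  [0] read 0x37 idx=26: raw=0x49007 flags P=1 W=1 U=1 S=0
  [1] read 0x49 idx=0: raw=0x4D007 flags P=1 W=1 U=1 S=0
  ⇒ phys 0x4DAA6  [2 reads]
#4 VA=0x140C5A2 (r,kernel):
  [0] read 0x37 idx=10: raw=0x50007 flags P=1 W=1 U=1 S=0
  [1] read 0x50 idx=12: raw=0x54007 flags P=1 W=1 U=1 S=0
  ⇒ phys 0x545A2  [2 reads]

Access #0 fault: NONE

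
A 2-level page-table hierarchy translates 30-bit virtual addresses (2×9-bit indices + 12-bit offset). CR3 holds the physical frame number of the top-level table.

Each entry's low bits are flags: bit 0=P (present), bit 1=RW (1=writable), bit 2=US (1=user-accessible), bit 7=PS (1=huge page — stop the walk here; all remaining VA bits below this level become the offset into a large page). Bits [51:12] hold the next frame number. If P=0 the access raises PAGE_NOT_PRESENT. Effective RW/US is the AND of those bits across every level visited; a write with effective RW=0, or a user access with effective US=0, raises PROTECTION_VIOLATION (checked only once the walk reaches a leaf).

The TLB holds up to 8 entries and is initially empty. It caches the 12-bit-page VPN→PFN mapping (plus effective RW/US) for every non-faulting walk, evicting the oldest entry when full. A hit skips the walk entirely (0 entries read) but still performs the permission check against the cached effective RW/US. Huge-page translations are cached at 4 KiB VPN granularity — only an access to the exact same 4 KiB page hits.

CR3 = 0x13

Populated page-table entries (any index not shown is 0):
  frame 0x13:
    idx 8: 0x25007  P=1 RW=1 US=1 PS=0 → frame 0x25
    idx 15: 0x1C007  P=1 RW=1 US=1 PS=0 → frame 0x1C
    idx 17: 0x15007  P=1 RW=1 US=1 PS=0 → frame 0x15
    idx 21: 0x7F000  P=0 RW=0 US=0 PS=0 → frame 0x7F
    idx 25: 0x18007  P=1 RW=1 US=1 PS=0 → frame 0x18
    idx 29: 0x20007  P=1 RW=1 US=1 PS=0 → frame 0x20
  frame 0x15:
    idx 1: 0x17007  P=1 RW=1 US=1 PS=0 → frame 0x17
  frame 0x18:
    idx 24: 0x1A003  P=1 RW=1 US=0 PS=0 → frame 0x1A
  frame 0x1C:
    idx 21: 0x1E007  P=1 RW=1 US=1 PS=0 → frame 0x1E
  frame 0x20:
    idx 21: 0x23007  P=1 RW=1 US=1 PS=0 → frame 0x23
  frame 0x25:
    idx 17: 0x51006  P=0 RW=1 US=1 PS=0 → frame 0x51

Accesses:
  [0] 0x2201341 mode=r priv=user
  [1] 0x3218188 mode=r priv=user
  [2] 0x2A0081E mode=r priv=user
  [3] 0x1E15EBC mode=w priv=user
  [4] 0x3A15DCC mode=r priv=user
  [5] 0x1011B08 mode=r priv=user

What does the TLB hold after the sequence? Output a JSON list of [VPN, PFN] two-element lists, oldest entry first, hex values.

Per-access translation:
#0 VA=0x2201341 (r,user):
  lvl0: tbl 0x13, slot 17 ⇒ 0x15007 (P1/RW1/US1/PS0)
  lvl1: tbl 0x15, slot 1 ⇒ 0x17007 (P1/RW1/US1/PS0)
  ⇒ phys 0x17341  [2 reads]
#1 VA=0x3218188 (r,user):
  lvl0: tbl 0x13, slot 25 ⇒ 0x18007 (P1/RW1/US1/PS0)
  lvl1: tbl 0x18, slot 24 ⇒ 0x1A003 (P1/RW1/US0/PS0)
  → PROTECTION_VIOLATION  (2 entries read)
#2 VA=0x2A0081E (r,user):
  lvl0: tbl 0x13, slot 21 ⇒ 0x7F000 (P0/RW0/US0/PS0)
  → PAGE_NOT_PRESENT  (1 entries read)
#3 VA=0x1E15EBC (w,user):
  lvl0: tbl 0x13, slot 15 ⇒ 0x1C007 (P1/RW1/US1/PS0)
  lvl1: tbl 0x1C, slot 21 ⇒ 0x1E007 (P1/RW1/US1/PS0)
  ⇒ phys 0x1EEBC  [2 reads]
#4 VA=0x3A15DCC (r,user):
  lvl0: tbl 0x13, slot 29 ⇒ 0x20007 (P1/RW1/US1/PS0)
  lvl1: tbl 0x20, slot 21 ⇒ 0x23007 (P1/RW1/US1/PS0)
  ⇒ phys 0x23DCC  [2 reads]
#5 VA=0x1011B08 (r,user):
  lvl0: tbl 0x13, slot 8 ⇒ 0x25007 (P1/RW1/US1/PS0)
  lvl1: tbl 0x25, slot 17 ⇒ 0x51006 (P0/RW1/US1/PS0)
  → PAGE_NOT_PRESENT  (2 entries read)

TLB: [["0x2201", "0x17"], ["0x1E15", "0x1E"], ["0x3A15", "0x23"]]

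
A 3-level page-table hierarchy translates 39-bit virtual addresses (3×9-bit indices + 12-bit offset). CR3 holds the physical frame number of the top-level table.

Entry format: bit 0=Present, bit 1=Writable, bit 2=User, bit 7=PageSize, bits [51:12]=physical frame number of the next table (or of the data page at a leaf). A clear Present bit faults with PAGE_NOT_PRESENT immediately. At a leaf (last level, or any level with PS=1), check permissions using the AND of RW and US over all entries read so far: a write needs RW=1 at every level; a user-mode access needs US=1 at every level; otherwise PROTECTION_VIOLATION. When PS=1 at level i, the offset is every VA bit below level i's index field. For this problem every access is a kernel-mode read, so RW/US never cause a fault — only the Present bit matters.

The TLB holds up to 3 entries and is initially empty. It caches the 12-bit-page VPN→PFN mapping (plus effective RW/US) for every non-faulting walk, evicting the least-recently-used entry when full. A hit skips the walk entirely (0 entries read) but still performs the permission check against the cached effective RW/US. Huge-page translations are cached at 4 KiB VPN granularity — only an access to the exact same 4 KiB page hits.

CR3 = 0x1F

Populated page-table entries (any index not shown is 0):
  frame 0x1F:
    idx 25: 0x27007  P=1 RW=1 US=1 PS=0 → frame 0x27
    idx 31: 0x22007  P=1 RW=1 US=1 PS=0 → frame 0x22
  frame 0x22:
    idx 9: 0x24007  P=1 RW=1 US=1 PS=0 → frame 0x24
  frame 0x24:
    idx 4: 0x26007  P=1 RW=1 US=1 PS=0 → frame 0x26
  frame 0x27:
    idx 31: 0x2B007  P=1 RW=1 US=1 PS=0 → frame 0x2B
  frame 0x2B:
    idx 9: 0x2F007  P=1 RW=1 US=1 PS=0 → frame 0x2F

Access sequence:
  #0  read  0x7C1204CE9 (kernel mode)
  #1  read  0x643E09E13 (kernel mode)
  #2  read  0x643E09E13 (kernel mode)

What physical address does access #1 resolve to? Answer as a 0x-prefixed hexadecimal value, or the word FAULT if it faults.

Trace:
#0 VA=0x7C1204CE9 (r,kernel):
  L0: frame=0x1F idx=31 entry=0x22007 [P=1 RW=1 US=1 PS=0]
  L1: frame=0x22 idx=9 entry=0x24007 [P=1 RW=1 US=1 PS=0]
  L2: frame=0x24 idx=4 entry=0x26007 [P=1 RW=1 US=1 PS=0]
  ✓ 0x26CE9  — 3 lookups
#1 VA=0x643E09E13 (r,kernel):
  L0: frame=0x1F idx=25 entry=0x27007 [P=1 RW=1 US=1 PS=0]
  L1: frame=0x27 idx=31 entry=0x2B007 [P=1 RW=1 US=1 PS=0]
  L2: frame=0x2B idx=9 entry=0x2F007 [P=1 RW=1 US=1 PS=0]
  ✓ 0x2FE13  — 3 lookups
#2 VA=0x643E09E13 (r,kernel):
  TLB hit vpn=0x643E09 → PA=0x2FE13

Access #1 PA: 0x2FE13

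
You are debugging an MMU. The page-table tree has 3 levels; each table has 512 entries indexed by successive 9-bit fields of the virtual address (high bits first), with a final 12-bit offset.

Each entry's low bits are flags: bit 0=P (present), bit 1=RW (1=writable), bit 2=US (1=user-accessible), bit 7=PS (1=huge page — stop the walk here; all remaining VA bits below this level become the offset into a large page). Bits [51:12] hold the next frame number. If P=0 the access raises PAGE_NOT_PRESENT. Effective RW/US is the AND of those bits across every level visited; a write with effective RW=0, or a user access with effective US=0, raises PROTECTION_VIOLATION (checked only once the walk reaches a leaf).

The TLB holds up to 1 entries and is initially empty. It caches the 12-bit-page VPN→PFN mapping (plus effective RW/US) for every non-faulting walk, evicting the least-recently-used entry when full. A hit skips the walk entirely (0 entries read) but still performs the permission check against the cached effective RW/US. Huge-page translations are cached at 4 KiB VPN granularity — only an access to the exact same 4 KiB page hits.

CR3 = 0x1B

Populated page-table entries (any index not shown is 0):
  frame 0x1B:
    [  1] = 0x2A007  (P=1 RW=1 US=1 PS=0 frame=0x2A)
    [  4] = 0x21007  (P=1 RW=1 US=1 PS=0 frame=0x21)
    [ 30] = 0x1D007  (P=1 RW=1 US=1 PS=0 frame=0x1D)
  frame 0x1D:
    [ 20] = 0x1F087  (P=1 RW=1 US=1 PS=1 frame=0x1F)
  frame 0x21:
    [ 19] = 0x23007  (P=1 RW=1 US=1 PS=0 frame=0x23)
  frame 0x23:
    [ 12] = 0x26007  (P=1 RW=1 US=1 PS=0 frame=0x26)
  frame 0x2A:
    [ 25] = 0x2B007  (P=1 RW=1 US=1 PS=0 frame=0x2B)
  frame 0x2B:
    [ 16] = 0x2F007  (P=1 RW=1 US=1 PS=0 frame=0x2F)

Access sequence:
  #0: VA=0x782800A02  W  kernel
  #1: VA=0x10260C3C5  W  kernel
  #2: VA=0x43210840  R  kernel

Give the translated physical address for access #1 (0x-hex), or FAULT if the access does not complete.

Trace:
#0 VA=0x782800A02 (w,kernel):
  L0: frame=0x1B idx=30 entry=0x1D007 [P=1 RW=1 US=1 PS=0]
  L1: frame=0x1D idx=20 entry=0x1F087 [P=1 RW=1 US=1 PS=1]
  ✓ 0x1FA02 (huge @L1)  — 2 lookups
#1 VA=0x10260C3C5 (w,kernel):
  L0: frame=0x1B idx=4 entry=0x21007 [P=1 RW=1 US=1 PS=0]
  L1: frame=0x21 idx=19 entry=0x23007 [P=1 RW=1 US=1 PS=0]
  L2: frame=0x23 idx=12 entry=0x26007 [P=1 RW=1 US=1 PS=0]
  ✓ 0x263C5  — 3 lookups
#2 VA=0x43210840 (r,kernel):
  L0: frame=0x1B idx=1 entry=0x2A007 [P=1 RW=1 US=1 PS=0]
  L1: frame=0x2A idx=25 entry=0x2B007 [P=1 RW=1 US=1 PS=0]
  L2: frame=0x2B idx=16 entry=0x2F007 [P=1 RW=1 US=1 PS=0]
  ✓ 0x2F840  — 3 lookups

Access #1 PA: 0x263C5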